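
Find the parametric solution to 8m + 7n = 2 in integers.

Step 1: Compute gcd(8, 7) = 1.
Since 1 divides 2, solutions exist.

Step 2: Find a particular solution using extended Euclidean algorithm.
We get m₀ = 2, n₀ = -2.
Check: 8*2 + 7*-2 = 2 = 2 ✓

Step 3: Write the general solution.
m = 2 + (7/1)t = 2 + 7t
n = -2 - (8/1)t = -2 - 8t
for any integer t.

m = 2 + 7t, n = -2 - 8t for integer t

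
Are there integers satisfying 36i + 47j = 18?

Step 1: Compute gcd(36, 47).
gcd(36, 47) = 1

Step 2: Check divisibility.
Does 1 divide 18? 18 = 1 x 18, so yes.

By the theorem on linear Diophantine equations, 36i + 47j = 18 has integer solutions if and only if gcd(36, 47) divides 18. Since 1 | 18, solutions exist.

Yes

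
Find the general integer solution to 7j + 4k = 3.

Step 1: Compute gcd(7, 4) = 1.
Since 1 divides 3, solutions exist.

Step 2: Find a particular solution using extended Euclidean algorithm.
We get j₀ = -3, k₀ = 6.
Check: 7*-3 + 4*6 = 3 = 3 ✓

Step 3: Write the general solution.
j = -3 + (4/1)t = -3 + 4t
k = 6 - (7/1)t = 6 - 7t
for any integer t.

j = -3 + 4t, k = 6 - 7t for integer t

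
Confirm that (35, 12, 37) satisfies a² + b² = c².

Compute a² + b² = 35² + 12² = 1225 + 144 = 1369
Compute c² = 37² = 1369
Since 1369 = 1369, confirmed.

Yes, it is a Pythagorean triple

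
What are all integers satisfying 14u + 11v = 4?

Step 1: Compute gcd(14, 11) = 1.
Since 1 divides 4, solutions exist.

Step 2: Find a particular solution using extended Euclidean algorithm.
We get u₀ = 16, v₀ = -20.
Check: 14*16 + 11*-20 = 4 = 4 ✓

Step 3: Write the general solution.
u = 16 + (11/1)t = 16 + 11t
v = -20 - (14/1)t = -20 - 14t
for any integer t.

u = 16 + 11t, v = -20 - 14t for integer t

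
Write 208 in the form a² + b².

We need to find integers a, b > 0 such that a² + b² = 208.
Trying a = 8: b² = 208 - 8² = 208 - 64 = 144
b = 12
Check: 8² + 12² = 64 + 144 = 208 ✓

208 = 8² + 12²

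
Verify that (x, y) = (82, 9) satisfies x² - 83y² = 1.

Compute x² = 82² = 6724
Compute 83y² = 83·9² = 83·81 = 6723
x² - 83y² = 6724 - 6723 = 1
Since this equals 1, (82, 9) is a solution.

Yes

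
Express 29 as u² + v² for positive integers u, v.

We need to find integers u, v > 0 such that u² + v² = 29.
Trying u = 2: v² = 29 - 2² = 29 - 4 = 25
v = 5
Check: 2² + 5² = 4 + 25 = 29 ✓

29 = 2² + 5²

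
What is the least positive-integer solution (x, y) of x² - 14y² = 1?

We seek the smallest positive integers (x, y) with x² - 14y² = 1, i.e., x² = 14y² + 1.
Try successive y values:
y = 1: x² = 14·1² + 1 = 15, not a perfect square
y = 2: x² = 14·2² + 1 = 57, not a perfect square
y = 3: x² = 14·3² + 1 = 127, not a perfect square
... continuing the search (or via continued fractions) ...
y = 4: x² = 14·4² + 1 = 225, x = 15 ✓

Verify: 15² - 14·4² = 225 - 224 = 1 ✓

x = 15, y = 4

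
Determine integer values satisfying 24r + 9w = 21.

Step 1: Check solvability.
gcd(24, 9) = 3
Since 3 divides 21, solutions exist.

Step 2: Apply extended Euclidean algorithm to find gcd.
We find integers such that 24*x0 + 9*y0 = 3

Step 3: Scale the particular solution.
Multiply by 21/3 = 7:
r = -7, w = 21

Step 4: Verify.
24*(-7) + 9*(21) = 21 = 21 ✓

r = -7, w = 21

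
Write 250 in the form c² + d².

We need to find integers c, d > 0 such that c² + d² = 250.
Trying c = 5: d² = 250 - 5² = 250 - 25 = 225
d = 15
Check: 5² + 15² = 25 + 225 = 250 ✓

250 = 5² + 15²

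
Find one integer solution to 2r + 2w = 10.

Step 1: Check solvability.
gcd(2, 2) = 2
Since 2 divides 10, solutions exist.

Step 2: Apply extended Euclidean algorithm to find gcd.
We find integers such that 2*x0 + 2*y0 = 2

Step 3: Scale the particular solution.
Multiply by 10/2 = 5:
r = 0, w = 5

Step 4: Verify.
2*(0) + 2*(5) = 10 = 10 ✓

r = 0, w = 5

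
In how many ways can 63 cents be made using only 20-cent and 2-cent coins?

We need non-negative integers (x, y) with 20x + 2y = 63.
For each x from 0 to 3, check if (63 - 20x) is a non-negative multiple of 2.
Solutions (x, y): none
Count: 0

0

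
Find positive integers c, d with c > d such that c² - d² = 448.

Factor: c² - d² = (c+d)(c-d) = 448.
We need two factors of 448 with the same parity.
Use c+d = 224 and c-d = 2 (product 224·2 = 448).
Adding: 2c = 226, so c = 113.
Subtracting: 2d = 222, so d = 111.
Check: 113² - 111² = 12769 - 12321 = 448 ✓

c = 113, d = 111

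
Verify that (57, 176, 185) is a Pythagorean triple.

Compute a² + b² = 57² + 176² = 3249 + 30976 = 34225
Compute c² = 185² = 34225
Since 34225 = 34225, confirmed.

Yes, it is a Pythagorean triple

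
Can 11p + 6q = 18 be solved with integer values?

Step 1: Compute gcd(11, 6).
gcd(11, 6) = 1

Step 2: Check divisibility.
Does 1 divide 18? 18 = 1 x 18, so yes.

By the theorem on linear Diophantine equations, 11p + 6q = 18 has integer solutions if and only if gcd(11, 6) divides 18. Since 1 | 18, solutions exist.

Yes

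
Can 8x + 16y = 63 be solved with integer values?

Step 1: Compute gcd(8, 16).
gcd(8, 16) = 8

Step 2: Check divisibility.
Does 8 divide 63? 63 = 8 x 7 + 7, so no.

By the theorem on linear Diophantine equations, 8x + 16y = 63 has integer solutions if and only if gcd(8, 16) divides 63. Since 8 does not divide 63, no solutions exist.

No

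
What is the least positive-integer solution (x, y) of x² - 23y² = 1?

We seek the smallest positive integers (x, y) with x² - 23y² = 1, i.e., x² = 23y² + 1.
Try successive y values:
y = 1: x² = 23·1² + 1 = 24, not a perfect square
y = 2: x² = 23·2² + 1 = 93, not a perfect square
y = 3: x² = 23·3² + 1 = 208, not a perfect square
... continuing the search (or via continued fractions) ...
y = 5: x² = 23·5² + 1 = 576, x = 24 ✓

Verify: 24² - 23·5² = 576 - 575 = 1 ✓

x = 24, y = 5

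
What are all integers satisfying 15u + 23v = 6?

Step 1: Compute gcd(15, 23) = 1.
Since 1 divides 6, solutions exist.

Step 2: Find a particular solution using extended Euclidean algorithm.
We get u₀ = -18, v₀ = 12.
Check: 15*-18 + 23*12 = 6 = 6 ✓

Step 3: Write the general solution.
u = -18 + (23/1)t = -18 + 23t
v = 12 - (15/1)t = 12 - 15t
for any integer t.

u = -18 + 23t, v = 12 - 15t for integer t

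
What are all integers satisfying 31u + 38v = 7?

Step 1: Compute gcd(31, 38) = 1.
Since 1 divides 7, solutions exist.

Step 2: Find a particular solution using extended Euclidean algorithm.
We get u₀ = -77, v₀ = 63.
Check: 31*-77 + 38*63 = 7 = 7 ✓

Step 3: Write the general solution.
u = -77 + (38/1)t = -77 + 38t
v = 63 - (31/1)t = 63 - 31t
for any integer t.

u = -77 + 38t, v = 63 - 31t for integer t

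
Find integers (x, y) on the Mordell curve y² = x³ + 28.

Try small integer x values and check whether x³ + 28 is a perfect square.
x = -3: x³ + 28 = -3³ + 28 = -27 + 28 = 1
Is 1 a perfect square? 1² = 1 ✓
So (x, y) = (-3, 1) is a solution.

x = -3, y = 1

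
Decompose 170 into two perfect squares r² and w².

We need to find integers r, w > 0 such that r² + w² = 170.
Trying r = 1: w² = 170 - 1² = 170 - 1 = 169
w = 13
Check: 1² + 13² = 1 + 169 = 170 ✓

170 = 1² + 13²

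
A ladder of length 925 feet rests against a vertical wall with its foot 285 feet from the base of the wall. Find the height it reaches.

The ladder, wall, and ground form a right triangle with hypotenuse 925 and one leg 285.
By the Pythagorean theorem: h² = 925² - 285² = 855625 - 81225 = 774400
h = √774400 = 880 feet

880 feet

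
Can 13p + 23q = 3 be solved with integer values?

Step 1: Compute gcd(13, 23).
gcd(13, 23) = 1

Step 2: Check divisibility.
Does 1 divide 3? 3 = 1 x 3, so yes.

By the theorem on linear Diophantine equations, 13p + 23q = 3 has integer solutions if and only if gcd(13, 23) divides 3. Since 1 | 3, solutions exist.

Yes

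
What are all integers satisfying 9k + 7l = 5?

Step 1: Compute gcd(9, 7) = 1.
Since 1 divides 5, solutions exist.

Step 2: Find a particular solution using extended Euclidean algorithm.
We get k₀ = -15, l₀ = 20.
Check: 9*-15 + 7*20 = 5 = 5 ✓

Step 3: Write the general solution.
k = -15 + (7/1)t = -15 + 7t
l = 20 - (9/1)t = 20 - 9t
for any integer t.

k = -15 + 7t, l = 20 - 9t for integer t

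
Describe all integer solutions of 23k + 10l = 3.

Step 1: Compute gcd(23, 10) = 1.
Since 1 divides 3, solutions exist.

Step 2: Find a particular solution using extended Euclidean algorithm.
We get k₀ = -9, l₀ = 21.
Check: 23*-9 + 10*21 = 3 = 3 ✓

Step 3: Write the general solution.
k = -9 + (10/1)t = -9 + 10t
l = 21 - (23/1)t = 21 - 23t
for any integer t.

k = -9 + 10t, l = 21 - 23t for integer t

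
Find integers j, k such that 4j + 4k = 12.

Step 1: Check solvability.
gcd(4, 4) = 4
Since 4 divides 12, solutions exist.

Step 2: Apply extended Euclidean algorithm to find gcd.
We find integers such that 4*x0 + 4*y0 = 4

Step 3: Scale the particular solution.
Multiply by 12/4 = 3:
j = 0, k = 3

Step 4: Verify.
4*(0) + 4*(3) = 12 = 12 ✓

j = 0, k = 3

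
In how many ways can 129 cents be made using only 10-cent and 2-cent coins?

We need non-negative integers (x, y) with 10x + 2y = 129.
For each x from 0 to 12, check if (129 - 10x) is a non-negative multiple of 2.
Solutions (x, y): none
Count: 0

0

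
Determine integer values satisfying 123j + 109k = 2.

Step 1: Check solvability.
gcd(123, 109) = 1
Since 1 divides 2, solutions exist.

Step 2: Apply extended Euclidean algorithm to find gcd.
We find integers such that 123*x0 + 109*y0 = 1

Step 3: Scale the particular solution.
Multiply by 2/1 = 2:
j = 78, k = -88

Step 4: Verify.
123*(78) + 109*(-88) = 2 = 2 ✓

j = 78, k = -88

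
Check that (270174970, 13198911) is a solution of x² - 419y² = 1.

Compute x² = 270174970² = 72994514414500900
Compute 419y² = 419·13198911² = 419·174211251585921 = 72994514414500899
x² - 419y² = 72994514414500900 - 72994514414500899 = 1
Since this equals 1, (270174970, 13198911) is a solution.

Yes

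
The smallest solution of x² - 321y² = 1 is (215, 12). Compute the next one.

Solutions to x² - Dy² = 1 are generated by powers of (x₀ + y₀√D).
The next solution satisfies x₁ + y₁√321 = (x₀ + y₀√321)², giving:
x₁ = x₀² + 321y₀² = 215² + 321·12² = 46225 + 46224 = 92449
y₁ = 2x₀y₀ = 2·215·12 = 5160

Verify: 92449² - 321·5160² = 8546817601 - 8546817600 = 1 ✓

x = 92449, y = 5160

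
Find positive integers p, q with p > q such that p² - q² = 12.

Factor: p² - q² = (p+q)(p-q) = 12.
We need two factors of 12 with the same parity.
Use p+q = 6 and p-q = 2 (product 6·2 = 12).
Adding: 2p = 8, so p = 4.
Subtracting: 2q = 4, so q = 2.
Check: 4² - 2² = 16 - 4 = 12 ✓

p = 4, q = 2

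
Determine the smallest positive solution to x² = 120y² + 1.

We seek the smallest positive integers (x, y) with x² - 120y² = 1, i.e., x² = 120y² + 1.
Try successive y values:
y = 1: x² = 120·1² + 1 = 121, x = 11 ✓

Verify: 11² - 120·1² = 121 - 120 = 1 ✓

x = 11, y = 1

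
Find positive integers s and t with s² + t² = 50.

We need to find integers s, t > 0 such that s² + t² = 50.
Trying s = 1: t² = 50 - 1² = 50 - 1 = 49
t = 7
Check: 1² + 7² = 1 + 49 = 50 ✓

50 = 1² + 7²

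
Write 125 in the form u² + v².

We need to find integers u, v > 0 such that u² + v² = 125.
Trying u = 2: v² = 125 - 2² = 125 - 4 = 121
v = 11
Check: 2² + 11² = 4 + 121 = 125 ✓

125 = 2² + 11²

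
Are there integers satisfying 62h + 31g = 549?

Step 1: Compute gcd(62, 31).
gcd(62, 31) = 31

Step 2: Check divisibility.
Does 31 divide 549? 549 = 31 x 17 + 22, so no.

By the theorem on linear Diophantine equations, 62h + 31g = 549 has integer solutions if and only if gcd(62, 31) divides 549. Since 31 does not divide 549, no solutions exist.

No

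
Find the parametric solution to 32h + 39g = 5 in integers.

Step 1: Compute gcd(32, 39) = 1.
Since 1 divides 5, solutions exist.

Step 2: Find a particular solution using extended Euclidean algorithm.
We get h₀ = 55, g₀ = -45.
Check: 32*55 + 39*-45 = 5 = 5 ✓

Step 3: Write the general solution.
h = 55 + (39/1)t = 55 + 39t
g = -45 - (32/1)t = -45 - 32t
for any integer t.

h = 55 + 39t, g = -45 - 32t for integer t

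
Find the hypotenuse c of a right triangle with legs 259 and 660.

c² = a² + b² = 259² + 660² = 67081 + 435600 = 502681
c = sqrt(502681) = 709

709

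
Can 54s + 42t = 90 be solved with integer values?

Step 1: Compute gcd(54, 42).
gcd(54, 42) = 6

Step 2: Check divisibility.
Does 6 divide 90? 90 = 6 x 15, so yes.

By the theorem on linear Diophantine equations, 54s + 42t = 90 has integer solutions if and only if gcd(54, 42) divides 90. Since 6 | 90, solutions exist.

Yes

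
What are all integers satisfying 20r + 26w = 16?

Step 1: Compute gcd(20, 26) = 2.
Since 2 divides 16, solutions exist.

Step 2: Find a particular solution using extended Euclidean algorithm.
We get r₀ = 32, w₀ = -24.
Check: 20*32 + 26*-24 = 16 = 16 ✓

Step 3: Write the general solution.
r = 32 + (26/2)t = 32 + 13t
w = -24 - (20/2)t = -24 - 10t
for any integer t.

r = 32 + 13t, w = -24 - 10t for integer t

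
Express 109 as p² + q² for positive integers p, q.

We need to find integers p, q > 0 such that p² + q² = 109.
Trying p = 3: q² = 109 - 3² = 109 - 9 = 100
q = 10
Check: 3² + 10² = 9 + 100 = 109 ✓

109 = 3² + 10²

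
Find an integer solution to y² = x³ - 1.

Try small integer x values and check whether x³ - 1 is a perfect square.
x = 1: x³ - 1 = 1³ - 1 = 1 - 1 = 0
Is 0 a perfect square? 0² = 0 ✓
So (x, y) = (1, 0) is a solution.

x = 1, y = 0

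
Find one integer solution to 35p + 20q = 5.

Step 1: Check solvability.
gcd(35, 20) = 5
Since 5 divides 5, solutions exist.

Step 2: Apply extended Euclidean algorithm to find gcd.
We find integers such that 35*x0 + 20*y0 = 5

Step 3: Scale the particular solution.
Multiply by 5/5 = 1:
p = -1, q = 2

Step 4: Verify.
35*(-1) + 20*(2) = 5 = 5 ✓

p = -1, q = 2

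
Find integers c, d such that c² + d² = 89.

We need to find integers c, d > 0 such that c² + d² = 89.
Trying c = 5: d² = 89 - 5² = 89 - 25 = 64
d = 8
Check: 5² + 8² = 25 + 64 = 89 ✓

89 = 5² + 8²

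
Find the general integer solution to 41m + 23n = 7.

Step 1: Compute gcd(41, 23) = 1.
Since 1 divides 7, solutions exist.

Step 2: Find a particular solution using extended Euclidean algorithm.
We get m₀ = 63, n₀ = -112.
Check: 41*63 + 23*-112 = 7 = 7 ✓

Step 3: Write the general solution.
m = 63 + (23/1)t = 63 + 23t
n = -112 - (41/1)t = -112 - 41t
for any integer t.

m = 63 + 23t, n = -112 - 41t for integer t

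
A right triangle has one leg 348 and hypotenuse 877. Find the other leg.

a² = c² - b² = 769129 - 121104 = 648025
a = 805

805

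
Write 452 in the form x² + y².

We need to find integers x, y > 0 such that x² + y² = 452.
Trying x = 14: y² = 452 - 14² = 452 - 196 = 256
y = 16
Check: 14² + 16² = 196 + 256 = 452 ✓

452 = 14² + 16²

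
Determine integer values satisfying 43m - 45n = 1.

Step 1: Check solvability.
gcd(43, 45) = 1
Since 1 divides 1, solutions exist.

Step 2: Apply extended Euclidean algorithm to find gcd.
We find integers such that 43*x0 + 45*y0 = 1

Step 3: Scale the particular solution.
Multiply by 1/1 = 1:
m = 22, n = 21

Step 4: Verify.
43*(22) - 45*(21) = 1 = 1 ✓

m = 22, n = 21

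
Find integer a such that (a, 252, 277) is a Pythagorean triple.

a² = c² - b² = 277² - 252² = 76729 - 63504 = 13225
a = sqrt(13225) = 115

115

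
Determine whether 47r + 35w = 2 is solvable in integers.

Step 1: Compute gcd(47, 35).
gcd(47, 35) = 1

Step 2: Check divisibility.
Does 1 divide 2? 2 = 1 x 2, so yes.

By the theorem on linear Diophantine equations, 47r + 35w = 2 has integer solutions if and only if gcd(47, 35) divides 2. Since 1 | 2, solutions exist.

Yes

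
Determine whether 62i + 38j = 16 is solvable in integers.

Step 1: Compute gcd(62, 38).
gcd(62, 38) = 2

Step 2: Check divisibility.
Does 2 divide 16? 16 = 2 x 8, so yes.

By the theorem on linear Diophantine equations, 62i + 38j = 16 has integer solutions if and only if gcd(62, 38) divides 16. Since 2 | 16, solutions exist.

Yes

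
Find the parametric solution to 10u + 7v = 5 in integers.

Step 1: Compute gcd(10, 7) = 1.
Since 1 divides 5, solutions exist.

Step 2: Find a particular solution using extended Euclidean algorithm.
We get u₀ = -10, v₀ = 15.
Check: 10*-10 + 7*15 = 5 = 5 ✓

Step 3: Write the general solution.
u = -10 + (7/1)t = -10 + 7t
v = 15 - (10/1)t = 15 - 10t
for any integer t.

u = -10 + 7t, v = 15 - 10t for integer t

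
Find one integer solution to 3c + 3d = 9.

Step 1: Check solvability.
gcd(3, 3) = 3
Since 3 divides 9, solutions exist.

Step 2: Apply extended Euclidean algorithm to find gcd.
We find integers such that 3*x0 + 3*y0 = 3

Step 3: Scale the particular solution.
Multiply by 9/3 = 3:
c = 0, d = 3

Step 4: Verify.
3*(0) + 3*(3) = 9 = 9 ✓

c = 0, d = 3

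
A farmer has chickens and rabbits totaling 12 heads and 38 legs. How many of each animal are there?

Let c = chickens, r = rabbits.
Heads: c + r = 12
Legs: 2c + 4r = 38
From the first equation, c = 12 - r. Substitute:
2(12 - r) + 4r = 38
24 + 2r = 38
r = (38 - 24)/2 = 7
c = 12 - 7 = 5

Chickens: 5, Rabbits: 7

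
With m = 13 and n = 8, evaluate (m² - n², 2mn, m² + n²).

a = m² - n² = 169 - 64 = 105
b = 2mn = 2·13·8 = 208
c = m² + n² = 169 + 64 = 233
Verify: 105² + 208² = 11025 + 43264 = 54289 = 233² ✓

(105, 208, 233)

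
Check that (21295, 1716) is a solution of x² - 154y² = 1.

Compute x² = 21295² = 453477025
Compute 154y² = 154·1716² = 154·2944656 = 453477024
x² - 154y² = 453477025 - 453477024 = 1
Since this equals 1, (21295, 1716) is a solution.

Yes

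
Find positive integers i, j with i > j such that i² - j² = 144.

Factor: i² - j² = (i+j)(i-j) = 144.
We need two factors of 144 with the same parity.
Use i+j = 72 and i-j = 2 (product 72·2 = 144).
Adding: 2i = 74, so i = 37.
Subtracting: 2j = 70, so j = 35.
Check: 37² - 35² = 1369 - 1225 = 144 ✓

i = 37, j = 35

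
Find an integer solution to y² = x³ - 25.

Try small integer x values and check whether x³ - 25 is a perfect square.
x = 5: x³ - 25 = 5³ - 25 = 125 - 25 = 100
Is 100 a perfect square? 10² = 100 ✓
So (x, y) = (5, 10) is a solution.

x = 5, y = 10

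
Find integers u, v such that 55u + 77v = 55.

Step 1: Check solvability.
gcd(55, 77) = 11
Since 11 divides 55, solutions exist.

Step 2: Apply extended Euclidean algorithm to find gcd.
We find integers such that 55*x0 + 77*y0 = 11

Step 3: Scale the particular solution.
Multiply by 55/11 = 5:
u = 15, v = -10

Step 4: Verify.
55*(15) + 77*(-10) = 55 = 55 ✓

u = 15, v = -10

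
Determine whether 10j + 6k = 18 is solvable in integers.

Step 1: Compute gcd(10, 6).
gcd(10, 6) = 2

Step 2: Check divisibility.
Does 2 divide 18? 18 = 2 x 9, so yes.

By the theorem on linear Diophantine equations, 10j + 6k = 18 has integer solutions if and only if gcd(10, 6) divides 18. Since 2 | 18, solutions exist.

Yes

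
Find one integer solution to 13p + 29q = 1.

Step 1: Check solvability.
gcd(13, 29) = 1
Since 1 divides 1, solutions exist.

Step 2: Apply extended Euclidean algorithm to find gcd.
We find integers such that 13*x0 + 29*y0 = 1

Step 3: Scale the particular solution.
Multiply by 1/1 = 1:
p = 9, q = -4

Step 4: Verify.
13*(9) + 29*(-4) = 1 = 1 ✓

p = 9, q = -4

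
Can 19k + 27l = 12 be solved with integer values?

Step 1: Compute gcd(19, 27).
gcd(19, 27) = 1

Step 2: Check divisibility.
Does 1 divide 12? 12 = 1 x 12, so yes.

By the theorem on linear Diophantine equations, 19k + 27l = 12 has integer solutions if and only if gcd(19, 27) divides 12. Since 1 | 12, solutions exist.

Yes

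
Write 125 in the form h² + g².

We need to find integers h, g > 0 such that h² + g² = 125.
Trying h = 2: g² = 125 - 2² = 125 - 4 = 121
g = 11
Check: 2² + 11² = 4 + 121 = 125 ✓

125 = 2² + 11²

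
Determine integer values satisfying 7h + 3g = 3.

Step 1: Check solvability.
gcd(7, 3) = 1
Since 1 divides 3, solutions exist.

Step 2: Apply extended Euclidean algorithm to find gcd.
We find integers such that 7*x0 + 3*y0 = 1

Step 3: Scale the particular solution.
Multiply by 3/1 = 3:
h = 3, g = -6

Step 4: Verify.
7*(3) + 3*(-6) = 3 = 3 ✓

h = 3, g = -6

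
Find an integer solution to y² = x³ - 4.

Try small integer x values and check whether x³ - 4 is a perfect square.
x = 5: x³ - 4 = 5³ - 4 = 125 - 4 = 121
Is 121 a perfect square? 11² = 121 ✓
So (x, y) = (5, 11) is a solution.

x = 5, y = 11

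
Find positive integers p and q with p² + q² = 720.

We need to find integers p, q > 0 such that p² + q² = 720.
Trying p = 12: q² = 720 - 12² = 720 - 144 = 576
q = 24
Check: 12² + 24² = 144 + 576 = 720 ✓

720 = 12² + 24²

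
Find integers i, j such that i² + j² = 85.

We need to find integers i, j > 0 such that i² + j² = 85.
Trying i = 2: j² = 85 - 2² = 85 - 4 = 81
j = 9
Check: 2² + 9² = 4 + 81 = 85 ✓

85 = 2² + 9²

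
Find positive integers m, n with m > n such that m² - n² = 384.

Factor: m² - n² = (m+n)(m-n) = 384.
We need two factors of 384 with the same parity.
Use m+n = 192 and m-n = 2 (product 192·2 = 384).
Adding: 2m = 194, so m = 97.
Subtracting: 2n = 190, so n = 95.
Check: 97² - 95² = 9409 - 9025 = 384 ✓

m = 97, n = 95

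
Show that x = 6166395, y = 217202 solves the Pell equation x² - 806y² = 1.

Compute x² = 6166395² = 38024427296025
Compute 806y² = 806·217202² = 806·47176708804 = 38024427296024
x² - 806y² = 38024427296025 - 38024427296024 = 1
Since this equals 1, (6166395, 217202) is a solution.

Yes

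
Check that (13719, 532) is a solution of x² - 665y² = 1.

Compute x² = 13719² = 188210961
Compute 665y² = 665·532² = 665·283024 = 188210960
x² - 665y² = 188210961 - 188210960 = 1
Since this equals 1, (13719, 532) is a solution.

Yes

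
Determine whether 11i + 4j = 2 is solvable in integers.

Step 1: Compute gcd(11, 4).
gcd(11, 4) = 1

Step 2: Check divisibility.
Does 1 divide 2? 2 = 1 x 2, so yes.

By the theorem on linear Diophantine equations, 11i + 4j = 2 has integer solutions if and only if gcd(11, 4) divides 2. Since 1 | 2, solutions exist.

Yes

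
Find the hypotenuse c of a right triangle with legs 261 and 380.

c² = a² + b² = 261² + 380² = 68121 + 144400 = 212521
c = sqrt(212521) = 461

461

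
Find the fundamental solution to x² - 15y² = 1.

We seek the smallest positive integers (x, y) with x² - 15y² = 1, i.e., x² = 15y² + 1.
Try successive y values:
y = 1: x² = 15·1² + 1 = 16, x = 4 ✓

Verify: 4² - 15·1² = 16 - 15 = 1 ✓

x = 4, y = 1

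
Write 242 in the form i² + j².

We need to find integers i, j > 0 such that i² + j² = 242.
Trying i = 11: j² = 242 - 11² = 242 - 121 = 121
j = 11
Check: 11² + 11² = 121 + 121 = 242 ✓

242 = 11² + 11²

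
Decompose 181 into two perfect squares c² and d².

We need to find integers c, d > 0 such that c² + d² = 181.
Trying c = 9: d² = 181 - 9² = 181 - 81 = 100
d = 10
Check: 9² + 10² = 81 + 100 = 181 ✓

181 = 9² + 10²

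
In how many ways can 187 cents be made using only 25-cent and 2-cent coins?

We need non-negative integers (x, y) with 25x + 2y = 187.
For each x from 0 to 7, check if (187 - 25x) is a non-negative multiple of 2.
Solutions (x, y): (1,81), (3,56), (5,31), (7,6)
Count: 4

4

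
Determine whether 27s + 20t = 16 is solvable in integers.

Step 1: Compute gcd(27, 20).
gcd(27, 20) = 1

Step 2: Check divisibility.
Does 1 divide 16? 16 = 1 x 16, so yes.

By the theorem on linear Diophantine equations, 27s + 20t = 16 has integer solutions if and only if gcd(27, 20) divides 16. Since 1 | 16, solutions exist.

Yes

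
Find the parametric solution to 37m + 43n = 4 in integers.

Step 1: Compute gcd(37, 43) = 1.
Since 1 divides 4, solutions exist.

Step 2: Find a particular solution using extended Euclidean algorithm.
We get m₀ = 28, n₀ = -24.
Check: 37*28 + 43*-24 = 4 = 4 ✓

Step 3: Write the general solution.
m = 28 + (43/1)t = 28 + 43t
n = -24 - (37/1)t = -24 - 37t
for any integer t.

m = 28 + 43t, n = -24 - 37t for integer t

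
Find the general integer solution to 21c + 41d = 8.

Step 1: Compute gcd(21, 41) = 1.
Since 1 divides 8, solutions exist.

Step 2: Find a particular solution using extended Euclidean algorithm.
We get c₀ = 16, d₀ = -8.
Check: 21*16 + 41*-8 = 8 = 8 ✓

Step 3: Write the general solution.
c = 16 + (41/1)t = 16 + 41t
d = -8 - (21/1)t = -8 - 21t
for any integer t.

c = 16 + 41t, d = -8 - 21t for integer t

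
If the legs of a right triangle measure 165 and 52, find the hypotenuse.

c² = a² + b² = 165² + 52² = 27225 + 2704 = 29929
c = 173

173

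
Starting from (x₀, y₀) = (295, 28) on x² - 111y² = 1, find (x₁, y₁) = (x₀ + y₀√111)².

Solutions to x² - Dy² = 1 are generated by powers of (x₀ + y₀√D).
The next solution satisfies x₁ + y₁√111 = (x₀ + y₀√111)², giving:
x₁ = x₀² + 111y₀² = 295² + 111·28² = 87025 + 87024 = 174049
y₁ = 2x₀y₀ = 2·295·28 = 16520

Verify: 174049² - 111·16520² = 30293054401 - 30293054400 = 1 ✓

x = 174049, y = 16520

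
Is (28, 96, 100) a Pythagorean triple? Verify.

Compute a² + b² = 28² + 96² = 784 + 9216 = 10000
Compute c² = 100² = 10000
Since 10000 = 10000, confirmed.

Yes, it is a Pythagorean triple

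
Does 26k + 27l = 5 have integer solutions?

Step 1: Compute gcd(26, 27).
gcd(26, 27) = 1

Step 2: Check divisibility.
Does 1 divide 5? 5 = 1 x 5, so yes.

By the theorem on linear Diophantine equations, 26k + 27l = 5 has integer solutions if and only if gcd(26, 27) divides 5. Since 1 | 5, solutions exist.

Yes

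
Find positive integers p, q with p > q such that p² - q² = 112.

Factor: p² - q² = (p+q)(p-q) = 112.
We need two factors of 112 with the same parity.
Use p+q = 56 and p-q = 2 (product 56·2 = 112).
Adding: 2p = 58, so p = 29.
Subtracting: 2q = 54, so q = 27.
Check: 29² - 27² = 841 - 729 = 112 ✓

p = 29, q = 27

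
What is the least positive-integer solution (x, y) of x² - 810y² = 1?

We seek the smallest positive integers (x, y) with x² - 810y² = 1, i.e., x² = 810y² + 1.
Try successive y values:
y = 1: x² = 810·1² + 1 = 811, not a perfect square
y = 2: x² = 810·2² + 1 = 3241, not a perfect square
y = 3: x² = 810·3² + 1 = 7291, not a perfect square
... continuing the search (or via continued fractions) ...
y = 962: x² = 810·962² + 1 = 749609641, x = 27379 ✓

Verify: 27379² - 810·962² = 749609641 - 749609640 = 1 ✓

x = 27379, y = 962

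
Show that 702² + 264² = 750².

Compute a² + b² = 702² + 264² = 492804 + 69696 = 562500
Compute c² = 750² = 562500
Since 562500 = 562500, confirmed.

Yes, it is a Pythagorean triple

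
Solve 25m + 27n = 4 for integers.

Step 1: Check solvability.
gcd(25, 27) = 1
Since 1 divides 4, solutions exist.

Step 2: Apply extended Euclidean algorithm to find gcd.
We find integers such that 25*x0 + 27*y0 = 1

Step 3: Scale the particular solution.
Multiply by 4/1 = 4:
m = 52, n = -48

Step 4: Verify.
25*(52) + 27*(-48) = 4 = 4 ✓

m = 52, n = -48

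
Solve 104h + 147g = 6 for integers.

Step 1: Check solvability.
gcd(104, 147) = 1
Since 1 divides 6, solutions exist.

Step 2: Apply extended Euclidean algorithm to find gcd.
We find integers such that 104*x0 + 147*y0 = 1

Step 3: Scale the particular solution.
Multiply by 6/1 = 6:
h = 246, g = -174

Step 4: Verify.
104*(246) + 147*(-174) = 6 = 6 ✓

h = 246, g = -174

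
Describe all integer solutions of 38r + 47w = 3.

Step 1: Compute gcd(38, 47) = 1.
Since 1 divides 3, solutions exist.

Step 2: Find a particular solution using extended Euclidean algorithm.
We get r₀ = -63, w₀ = 51.
Check: 38*-63 + 47*51 = 3 = 3 ✓

Step 3: Write the general solution.
r = -63 + (47/1)t = -63 + 47t
w = 51 - (38/1)t = 51 - 38t
for any integer t.

r = -63 + 47t, w = 51 - 38t for integer t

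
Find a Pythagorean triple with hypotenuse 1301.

We need a² + b² = 1301² = 1692601.
Trying: 51² + 1300² = 2601 + 1690000 = 1692601 ✓

(51, 1300, 1301)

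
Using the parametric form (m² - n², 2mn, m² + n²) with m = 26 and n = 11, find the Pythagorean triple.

a = m² - n² = 26² - 11² = 676 - 121 = 555
b = 2mn = 2·26·11 = 572
c = m² + n² = 676 + 121 = 797
Verify: 555² + 572² = 308025 + 327184 = 635209 = 797² ✓

(555, 572, 797)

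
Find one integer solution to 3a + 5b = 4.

Step 1: Check solvability.
gcd(3, 5) = 1
Since 1 divides 4, solutions exist.

Step 2: Apply extended Euclidean algorithm to find gcd.
We find integers such that 3*x0 + 5*y0 = 1

Step 3: Scale the particular solution.
Multiply by 4/1 = 4:
a = 8, b = -4

Step 4: Verify.
3*(8) + 5*(-4) = 4 = 4 ✓

a = 8, b = -4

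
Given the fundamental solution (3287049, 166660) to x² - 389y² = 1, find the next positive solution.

Solutions to x² - Dy² = 1 are generated by powers of (x₀ + y₀√D).
The next solution satisfies x₁ + y₁√389 = (x₀ + y₀√389)², giving:
x₁ = x₀² + 389y₀² = 3287049² + 389·166660² = 10804691128401 + 10804691128400 = 21609382256801
y₁ = 2x₀y₀ = 2·3287049·166660 = 1095639172680

Verify: 21609382256801² - 389·1095639172680² = 466965401520545879910753601 - 466965401520545879910753600 = 1 ✓

x = 21609382256801, y = 1095639172680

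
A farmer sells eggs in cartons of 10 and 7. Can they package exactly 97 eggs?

We need non-negative a, b with 10a + 7b = 97.
gcd(10, 7) = 1 divides 97.
Try a = 2: 7b = 97 - 20 = 77, so b = 11.
One way: 2 cartons of 10 and 11 cartons of 7.

Yes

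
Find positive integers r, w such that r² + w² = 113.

Search for r with 113 - r² a perfect square.
r = 7: 113 - 7² = 113 - 49 = 64 = 8² ✓
So r = 7, w = 8.

r = 7, w = 8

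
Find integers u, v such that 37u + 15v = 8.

Step 1: Check solvability.
gcd(37, 15) = 1
Since 1 divides 8, solutions exist.

Step 2: Apply extended Euclidean algorithm to find gcd.
We find integers such that 37*x0 + 15*y0 = 1

Step 3: Scale the particular solution.
Multiply by 8/1 = 8:
u = -16, v = 40

Step 4: Verify.
37*(-16) + 15*(40) = 8 = 8 ✓

u = -16, v = 40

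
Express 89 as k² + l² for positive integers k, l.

We need to find integers k, l > 0 such that k² + l² = 89.
Trying k = 5: l² = 89 - 5² = 89 - 25 = 64
l = 8
Check: 5² + 8² = 25 + 64 = 89 ✓

89 = 5² + 8²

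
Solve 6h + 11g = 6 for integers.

Step 1: Check solvability.
gcd(6, 11) = 1
Since 1 divides 6, solutions exist.

Step 2: Apply extended Euclidean algorithm to find gcd.
We find integers such that 6*x0 + 11*y0 = 1

Step 3: Scale the particular solution.
Multiply by 6/1 = 6:
h = 12, g = -6

Step 4: Verify.
6*(12) + 11*(-6) = 6 = 6 ✓

h = 12, g = -6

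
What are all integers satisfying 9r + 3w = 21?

Step 1: Compute gcd(9, 3) = 3.
Since 3 divides 21, solutions exist.

Step 2: Find a particular solution using extended Euclidean algorithm.
We get r₀ = 0, w₀ = 7.
Check: 9*0 + 3*7 = 21 = 21 ✓

Step 3: Write the general solution.
r = 0 + (3/3)t = 0 + 1t
w = 7 - (9/3)t = 7 - 3t
for any integer t.

r = 0 + 1t, w = 7 - 3t for integer t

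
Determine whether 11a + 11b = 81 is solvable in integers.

Step 1: Compute gcd(11, 11).
gcd(11, 11) = 11

Step 2: Check divisibility.
Does 11 divide 81? 81 = 11 x 7 + 4, so no.

By the theorem on linear Diophantine equations, 11a + 11b = 81 has integer solutions if and only if gcd(11, 11) divides 81. Since 11 does not divide 81, no solutions exist.

No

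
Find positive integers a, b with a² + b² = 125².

We need a² + b² = 125² = 15625.
Trying: 117² + 44² = 13689 + 1936 = 15625 ✓

(117, 44, 125)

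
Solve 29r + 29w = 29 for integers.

Step 1: Check solvability.
gcd(29, 29) = 29
Since 29 divides 29, solutions exist.

Step 2: Apply extended Euclidean algorithm to find gcd.
We find integers such that 29*x0 + 29*y0 = 29

Step 3: Scale the particular solution.
Multiply by 29/29 = 1:
r = 0, w = 1

Step 4: Verify.
29*(0) + 29*(1) = 29 = 29 ✓

r = 0, w = 1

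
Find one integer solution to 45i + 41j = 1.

Step 1: Check solvability.
gcd(45, 41) = 1
Since 1 divides 1, solutions exist.

Step 2: Apply extended Euclidean algorithm to find gcd.
We find integers such that 45*x0 + 41*y0 = 1

Step 3: Scale the particular solution.
Multiply by 1/1 = 1:
i = -10, j = 11

Step 4: Verify.
45*(-10) + 41*(11) = 1 = 1 ✓

i = -10, j = 11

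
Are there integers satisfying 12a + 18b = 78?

Step 1: Compute gcd(12, 18).
gcd(12, 18) = 6

Step 2: Check divisibility.
Does 6 divide 78? 78 = 6 x 13, so yes.

By the theorem on linear Diophantine equations, 12a + 18b = 78 has integer solutions if and only if gcd(12, 18) divides 78. Since 6 | 78, solutions exist.

Yes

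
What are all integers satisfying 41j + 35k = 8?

Step 1: Compute gcd(41, 35) = 1.
Since 1 divides 8, solutions exist.

Step 2: Find a particular solution using extended Euclidean algorithm.
We get j₀ = 48, k₀ = -56.
Check: 41*48 + 35*-56 = 8 = 8 ✓

Step 3: Write the general solution.
j = 48 + (35/1)t = 48 + 35t
k = -56 - (41/1)t = -56 - 41t
for any integer t.

j = 48 + 35t, k = -56 - 41t for integer t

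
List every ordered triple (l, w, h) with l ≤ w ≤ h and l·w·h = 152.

Iterate l from 1 to ⌊152^(1/3)⌋. For each l dividing 152, iterate w ≥ l with w dividing 152/l, and set h = 152/(l·w).
Triples found (6): (1×1×152), (1×2×76), (1×4×38), (1×8×19), (2×2×38), (2×4×19)

(1×1×152), (1×2×76), (1×4×38), (1×8×19), (2×2×38), (2×4×19)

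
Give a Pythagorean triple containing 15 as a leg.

We need the other leg and hypotenuse such that 15² + x² = c².
Take x = 8, c = 17: 15² + 8² = 225 + 64 = 289 = 17² ✓
Triple: (15, 8, 17)

(15, 8, 17)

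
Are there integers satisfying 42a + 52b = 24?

Step 1: Compute gcd(42, 52).
gcd(42, 52) = 2

Step 2: Check divisibility.
Does 2 divide 24? 24 = 2 x 12, so yes.

By the theorem on linear Diophantine equations, 42a + 52b = 24 has integer solutions if and only if gcd(42, 52) divides 24. Since 2 | 24, solutions exist.

Yes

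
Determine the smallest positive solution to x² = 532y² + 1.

We seek the smallest positive integers (x, y) with x² - 532y² = 1, i.e., x² = 532y² + 1.
Try successive y values:
y = 1: x² = 532·1² + 1 = 533, not a perfect square
y = 2: x² = 532·2² + 1 = 2129, not a perfect square
y = 3: x² = 532·3² + 1 = 4789, not a perfect square
... continuing the search (or via continued fractions) ...
y = 112230: x² = 532·112230² + 1 = 6700844782801, x = 2588599 ✓

Verify: 2588599² - 532·112230² = 6700844782801 - 6700844782800 = 1 ✓

x = 2588599, y = 112230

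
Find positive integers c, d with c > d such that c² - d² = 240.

Factor: c² - d² = (c+d)(c-d) = 240.
We need two factors of 240 with the same parity.
Use c+d = 120 and c-d = 2 (product 120·2 = 240).
Adding: 2c = 122, so c = 61.
Subtracting: 2d = 118, so d = 59.
Check: 61² - 59² = 3721 - 3481 = 240 ✓

c = 61, d = 59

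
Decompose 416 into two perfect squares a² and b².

We need to find integers a, b > 0 such that a² + b² = 416.
Trying a = 4: b² = 416 - 4² = 416 - 16 = 400
b = 20
Check: 4² + 20² = 16 + 400 = 416 ✓

416 = 4² + 20²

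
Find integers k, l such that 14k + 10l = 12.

Step 1: Check solvability.
gcd(14, 10) = 2
Since 2 divides 12, solutions exist.

Step 2: Apply extended Euclidean algorithm to find gcd.
We find integers such that 14*x0 + 10*y0 = 2

Step 3: Scale the particular solution.
Multiply by 12/2 = 6:
k = -12, l = 18

Step 4: Verify.
14*(-12) + 10*(18) = 12 = 12 ✓

k = -12, l = 18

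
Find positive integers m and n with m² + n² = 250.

We need to find integers m, n > 0 such that m² + n² = 250.
Trying m = 5: n² = 250 - 5² = 250 - 25 = 225
n = 15
Check: 5² + 15² = 25 + 225 = 250 ✓

250 = 5² + 15²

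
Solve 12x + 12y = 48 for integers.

Step 1: Check solvability.
gcd(12, 12) = 12
Since 12 divides 48, solutions exist.

Step 2: Apply extended Euclidean algorithm to find gcd.
We find integers such that 12*x0 + 12*y0 = 12

Step 3: Scale the particular solution.
Multiply by 48/12 = 4:
x = 0, y = 4

Step 4: Verify.
12*(0) + 12*(4) = 48 = 48 ✓

x = 0, y = 4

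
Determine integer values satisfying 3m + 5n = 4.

Step 1: Check solvability.
gcd(3, 5) = 1
Since 1 divides 4, solutions exist.

Step 2: Apply extended Euclidean algorithm to find gcd.
We find integers such that 3*x0 + 5*y0 = 1

Step 3: Scale the particular solution.
Multiply by 4/1 = 4:
m = 8, n = -4

Step 4: Verify.
3*(8) + 5*(-4) = 4 = 4 ✓

m = 8, n = -4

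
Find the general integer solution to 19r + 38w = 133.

Step 1: Compute gcd(19, 38) = 19.
Since 19 divides 133, solutions exist.

Step 2: Find a particular solution using extended Euclidean algorithm.
We get r₀ = 7, w₀ = 0.
Check: 19*7 + 38*0 = 133 = 133 ✓

Step 3: Write the general solution.
r = 7 + (38/19)t = 7 + 2t
w = 0 - (19/19)t = 0 - 1t
for any integer t.

r = 7 + 2t, w = 0 - 1t for integer t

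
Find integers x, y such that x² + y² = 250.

We need to find integers x, y > 0 such that x² + y² = 250.
Trying x = 5: y² = 250 - 5² = 250 - 25 = 225
y = 15
Check: 5² + 15² = 25 + 225 = 250 ✓

250 = 5² + 15²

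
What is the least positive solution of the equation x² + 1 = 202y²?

We need x² = 202y² - 1. Try successive y:
y = 1: x² = 202·1² - 1 = 201, not a perfect square
y = 2: x² = 202·2² - 1 = 807, not a perfect square
y = 3: x² = 202·3² - 1 = 1817, not a perfect square
...
y = 221: x² = 202·221² - 1 = 9865881 = 3141² ✓
Check: 3141² - 202·221² = 9865881 - 9865882 = -1 ✓

x = 3141, y = 221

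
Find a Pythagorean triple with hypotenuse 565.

We need a² + b² = 565² = 319225.
Trying: 403² + 396² = 162409 + 156816 = 319225 ✓

(403, 396, 565)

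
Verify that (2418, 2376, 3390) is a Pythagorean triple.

Compute a² + b²:
2418² + 2376² = 5846724 + 5645376 = 11492100
Compute c²:
3390² = 11492100
Since 11492100 = 11492100, it is a Pythagorean triple.

Yes, it is a Pythagorean triple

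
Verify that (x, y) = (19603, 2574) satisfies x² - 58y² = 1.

Compute x² = 19603² = 384277609
Compute 58y² = 58·2574² = 58·6625476 = 384277608
x² - 58y² = 384277609 - 384277608 = 1
Since this equals 1, (19603, 2574) is a solution.

Yes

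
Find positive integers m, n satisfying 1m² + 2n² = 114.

Try small values of m and check whether (114 - 1m²)/2 is a perfect square.
m = 8: 1·8² = 64, so 2n² = 114 - 64 = 50, giving n² = 25, n = 5.
Check: 1·8² + 2·5² = 64 + 50 = 114 ✓

m = 8, n = 5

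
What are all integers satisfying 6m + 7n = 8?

Step 1: Compute gcd(6, 7) = 1.
Since 1 divides 8, solutions exist.

Step 2: Find a particular solution using extended Euclidean algorithm.
We get m₀ = -8, n₀ = 8.
Check: 6*-8 + 7*8 = 8 = 8 ✓

Step 3: Write the general solution.
m = -8 + (7/1)t = -8 + 7t
n = 8 - (6/1)t = 8 - 6t
for any integer t.

m = -8 + 7t, n = 8 - 6t for integer t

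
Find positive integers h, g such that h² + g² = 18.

Search for h with 18 - h² a perfect square.
h = 3: 18 - 3² = 18 - 9 = 9 = 3² ✓
So h = 3, g = 3.

h = 3, g = 3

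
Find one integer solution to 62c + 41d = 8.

Step 1: Check solvability.
gcd(62, 41) = 1
Since 1 divides 8, solutions exist.

Step 2: Apply extended Euclidean algorithm to find gcd.
We find integers such that 62*x0 + 41*y0 = 1

Step 3: Scale the particular solution.
Multiply by 8/1 = 8:
c = 16, d = -24

Step 4: Verify.
62*(16) + 41*(-24) = 8 = 8 ✓

c = 16, d = -24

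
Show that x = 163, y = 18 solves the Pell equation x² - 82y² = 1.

Compute x² = 163² = 26569
Compute 82y² = 82·18² = 82·324 = 26568
x² - 82y² = 26569 - 26568 = 1
Since this equals 1, (163, 18) is a solution.

Yes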